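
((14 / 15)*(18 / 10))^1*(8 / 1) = 336 / 25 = 13.44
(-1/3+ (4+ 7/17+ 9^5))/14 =4218.08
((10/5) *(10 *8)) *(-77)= -12320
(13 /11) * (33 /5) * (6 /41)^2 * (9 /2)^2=28431 /8405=3.38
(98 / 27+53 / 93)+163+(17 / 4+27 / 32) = 4614703 / 26784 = 172.29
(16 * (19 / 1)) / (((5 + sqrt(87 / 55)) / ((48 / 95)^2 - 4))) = -106216 / 437 + 9656 * sqrt(4785) / 10925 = -181.92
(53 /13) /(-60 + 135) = 53 /975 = 0.05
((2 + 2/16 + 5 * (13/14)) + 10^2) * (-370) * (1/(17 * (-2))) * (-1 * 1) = -1106115/952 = -1161.89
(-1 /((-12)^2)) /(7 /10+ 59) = -5 /42984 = -0.00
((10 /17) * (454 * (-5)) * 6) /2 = -68100 /17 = -4005.88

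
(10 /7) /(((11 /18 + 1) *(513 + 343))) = 45 /43442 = 0.00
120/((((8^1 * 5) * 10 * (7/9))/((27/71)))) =729/4970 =0.15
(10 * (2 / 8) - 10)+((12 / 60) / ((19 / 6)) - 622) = -119593 / 190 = -629.44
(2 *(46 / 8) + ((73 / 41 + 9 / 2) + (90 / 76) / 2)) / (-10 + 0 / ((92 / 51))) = -57249 / 31160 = -1.84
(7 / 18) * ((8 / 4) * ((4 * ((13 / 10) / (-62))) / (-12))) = 91 / 16740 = 0.01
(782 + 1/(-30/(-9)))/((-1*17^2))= -7823/2890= -2.71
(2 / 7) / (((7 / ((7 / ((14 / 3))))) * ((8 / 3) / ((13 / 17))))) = 117 / 6664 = 0.02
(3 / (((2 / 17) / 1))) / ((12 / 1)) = 17 / 8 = 2.12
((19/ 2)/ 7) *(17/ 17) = 19/ 14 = 1.36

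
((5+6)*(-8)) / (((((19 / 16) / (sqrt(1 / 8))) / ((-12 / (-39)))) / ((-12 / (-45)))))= -5632*sqrt(2) / 3705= -2.15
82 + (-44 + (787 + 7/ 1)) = 832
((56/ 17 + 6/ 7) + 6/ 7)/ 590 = 298/ 35105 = 0.01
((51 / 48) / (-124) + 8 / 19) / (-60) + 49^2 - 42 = 1778492097 / 753920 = 2358.99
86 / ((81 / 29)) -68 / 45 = 11858 / 405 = 29.28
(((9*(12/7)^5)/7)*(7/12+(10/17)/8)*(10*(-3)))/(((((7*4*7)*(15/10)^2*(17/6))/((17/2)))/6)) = -1500456960/98001617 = -15.31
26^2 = 676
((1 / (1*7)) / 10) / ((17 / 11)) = 11 / 1190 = 0.01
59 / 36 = 1.64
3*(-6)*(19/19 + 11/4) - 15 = -165/2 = -82.50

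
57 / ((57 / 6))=6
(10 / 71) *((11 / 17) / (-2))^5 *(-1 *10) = 4026275 / 806478776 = 0.00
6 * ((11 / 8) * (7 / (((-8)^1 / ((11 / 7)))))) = -11.34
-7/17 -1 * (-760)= 12913/17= 759.59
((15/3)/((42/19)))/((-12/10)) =-475/252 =-1.88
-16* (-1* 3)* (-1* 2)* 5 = -480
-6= -6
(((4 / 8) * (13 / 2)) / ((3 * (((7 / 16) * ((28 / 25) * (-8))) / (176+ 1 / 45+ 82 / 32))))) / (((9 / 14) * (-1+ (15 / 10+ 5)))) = -13.96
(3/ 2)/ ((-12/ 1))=-1/ 8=-0.12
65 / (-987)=-65 / 987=-0.07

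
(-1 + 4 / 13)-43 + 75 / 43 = -23449 / 559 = -41.95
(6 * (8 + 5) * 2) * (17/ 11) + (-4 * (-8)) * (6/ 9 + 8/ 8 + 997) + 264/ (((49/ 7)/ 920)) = 15452876/ 231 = 66895.57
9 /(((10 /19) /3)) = 513 /10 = 51.30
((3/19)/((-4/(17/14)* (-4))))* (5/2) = 255/8512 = 0.03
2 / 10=1 / 5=0.20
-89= -89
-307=-307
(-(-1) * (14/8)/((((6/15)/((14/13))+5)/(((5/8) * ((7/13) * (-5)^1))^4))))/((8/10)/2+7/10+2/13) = 1148916015625/551525318656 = 2.08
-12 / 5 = -2.40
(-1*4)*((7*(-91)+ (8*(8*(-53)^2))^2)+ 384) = -129277639692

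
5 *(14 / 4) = 35 / 2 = 17.50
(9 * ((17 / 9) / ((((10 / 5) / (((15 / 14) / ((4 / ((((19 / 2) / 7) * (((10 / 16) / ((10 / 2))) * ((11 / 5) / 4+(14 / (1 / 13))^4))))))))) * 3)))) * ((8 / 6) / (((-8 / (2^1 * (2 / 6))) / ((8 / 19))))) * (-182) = 4849621244351 / 4032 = 1202783046.71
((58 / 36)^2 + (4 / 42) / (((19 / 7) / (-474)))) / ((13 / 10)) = -432025 / 40014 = -10.80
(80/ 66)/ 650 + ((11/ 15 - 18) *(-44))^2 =18571240748/ 32175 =577194.74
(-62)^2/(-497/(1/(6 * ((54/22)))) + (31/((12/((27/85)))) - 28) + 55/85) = -14376560/27473991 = -0.52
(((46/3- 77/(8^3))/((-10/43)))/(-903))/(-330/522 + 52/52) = 676309/3440640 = 0.20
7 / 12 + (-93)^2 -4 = 103747 / 12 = 8645.58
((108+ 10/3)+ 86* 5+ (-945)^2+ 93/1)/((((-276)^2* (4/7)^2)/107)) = 7028183827/1828224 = 3844.27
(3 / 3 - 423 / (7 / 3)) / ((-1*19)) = 1262 / 133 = 9.49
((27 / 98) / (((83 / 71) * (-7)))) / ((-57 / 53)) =33867 / 1081822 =0.03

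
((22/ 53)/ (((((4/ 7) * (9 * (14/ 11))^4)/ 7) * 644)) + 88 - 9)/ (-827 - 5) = -27739902282395/ 292146817277952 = -0.09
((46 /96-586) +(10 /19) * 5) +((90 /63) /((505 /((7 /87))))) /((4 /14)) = -519013209 /890416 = -582.89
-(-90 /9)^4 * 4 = -40000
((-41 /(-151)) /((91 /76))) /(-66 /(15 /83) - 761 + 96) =-15580 /70779891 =-0.00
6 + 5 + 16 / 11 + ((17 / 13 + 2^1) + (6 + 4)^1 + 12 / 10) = 19278 / 715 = 26.96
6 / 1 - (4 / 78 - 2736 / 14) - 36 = 45148 / 273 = 165.38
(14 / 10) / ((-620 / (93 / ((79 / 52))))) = -273 / 1975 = -0.14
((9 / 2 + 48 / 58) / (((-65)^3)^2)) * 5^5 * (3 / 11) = 0.00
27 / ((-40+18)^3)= -27 / 10648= -0.00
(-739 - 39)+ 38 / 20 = -7761 / 10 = -776.10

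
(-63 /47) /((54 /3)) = -0.07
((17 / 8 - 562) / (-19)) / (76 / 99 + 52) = 443421 / 794048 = 0.56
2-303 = -301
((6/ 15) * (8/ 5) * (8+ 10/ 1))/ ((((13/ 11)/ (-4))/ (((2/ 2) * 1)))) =-38.99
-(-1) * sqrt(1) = 1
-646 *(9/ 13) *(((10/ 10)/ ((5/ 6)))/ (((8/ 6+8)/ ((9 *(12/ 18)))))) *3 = -470934/ 455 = -1035.02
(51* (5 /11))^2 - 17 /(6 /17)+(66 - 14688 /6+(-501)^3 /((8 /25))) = -1141200368179 /2904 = -392975333.39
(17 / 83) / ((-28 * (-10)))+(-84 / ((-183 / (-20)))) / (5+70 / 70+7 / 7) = -1858163 / 1417640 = -1.31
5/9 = 0.56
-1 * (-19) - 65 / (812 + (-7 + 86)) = 16864 / 891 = 18.93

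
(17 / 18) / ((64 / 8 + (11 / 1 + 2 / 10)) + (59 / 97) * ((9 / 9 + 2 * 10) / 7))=0.04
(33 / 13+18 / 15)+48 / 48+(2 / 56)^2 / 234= 4.74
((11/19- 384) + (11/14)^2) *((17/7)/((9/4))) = -8078179/19551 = -413.18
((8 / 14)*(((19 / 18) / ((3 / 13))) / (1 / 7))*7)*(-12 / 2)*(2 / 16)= -1729 / 18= -96.06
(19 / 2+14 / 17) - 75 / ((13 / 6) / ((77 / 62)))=-447597 / 13702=-32.67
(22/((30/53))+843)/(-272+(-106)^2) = 3307/41115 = 0.08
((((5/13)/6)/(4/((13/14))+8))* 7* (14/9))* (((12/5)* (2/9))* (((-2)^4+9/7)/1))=847/1620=0.52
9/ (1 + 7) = 9/ 8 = 1.12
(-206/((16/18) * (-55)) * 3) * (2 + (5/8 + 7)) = 19467/160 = 121.67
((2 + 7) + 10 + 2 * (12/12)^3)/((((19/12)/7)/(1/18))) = 98/19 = 5.16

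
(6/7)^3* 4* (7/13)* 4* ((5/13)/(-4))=-4320/8281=-0.52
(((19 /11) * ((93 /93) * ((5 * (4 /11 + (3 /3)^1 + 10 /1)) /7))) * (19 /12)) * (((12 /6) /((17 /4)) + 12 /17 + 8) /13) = 225625 /14399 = 15.67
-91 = -91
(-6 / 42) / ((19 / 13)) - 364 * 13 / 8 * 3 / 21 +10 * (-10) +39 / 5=-235141 / 1330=-176.80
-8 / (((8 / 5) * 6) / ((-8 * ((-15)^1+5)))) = -200 / 3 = -66.67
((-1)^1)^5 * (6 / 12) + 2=3 / 2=1.50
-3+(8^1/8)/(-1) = -4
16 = 16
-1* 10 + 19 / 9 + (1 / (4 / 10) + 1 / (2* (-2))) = -5.64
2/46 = 1/23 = 0.04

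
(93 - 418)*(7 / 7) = -325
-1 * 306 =-306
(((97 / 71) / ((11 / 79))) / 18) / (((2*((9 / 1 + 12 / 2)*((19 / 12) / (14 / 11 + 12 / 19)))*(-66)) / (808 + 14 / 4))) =-824990917 / 3070337490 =-0.27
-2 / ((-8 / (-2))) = -1 / 2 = -0.50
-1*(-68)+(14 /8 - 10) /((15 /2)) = 66.90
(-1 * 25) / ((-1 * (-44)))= -25 / 44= -0.57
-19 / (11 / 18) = -342 / 11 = -31.09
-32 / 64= -1 / 2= -0.50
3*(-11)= -33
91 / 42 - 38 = -215 / 6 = -35.83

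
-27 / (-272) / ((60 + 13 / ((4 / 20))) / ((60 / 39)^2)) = 27 / 14365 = 0.00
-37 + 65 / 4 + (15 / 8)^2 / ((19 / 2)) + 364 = 208921 / 608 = 343.62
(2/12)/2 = 1/12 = 0.08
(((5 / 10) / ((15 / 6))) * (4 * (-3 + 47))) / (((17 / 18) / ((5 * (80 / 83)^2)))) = 20275200 / 117113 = 173.13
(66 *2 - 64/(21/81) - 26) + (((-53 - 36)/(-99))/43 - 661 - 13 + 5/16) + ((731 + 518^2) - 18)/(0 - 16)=-1050673181/59598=-17629.34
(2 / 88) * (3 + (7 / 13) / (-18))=695 / 10296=0.07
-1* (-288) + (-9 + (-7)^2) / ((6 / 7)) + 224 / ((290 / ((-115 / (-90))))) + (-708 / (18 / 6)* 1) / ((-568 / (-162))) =24863393 / 92655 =268.34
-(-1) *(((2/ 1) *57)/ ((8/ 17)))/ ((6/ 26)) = 4199/ 4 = 1049.75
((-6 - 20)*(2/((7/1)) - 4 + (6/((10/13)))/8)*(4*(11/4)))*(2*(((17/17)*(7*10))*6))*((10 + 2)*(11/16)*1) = 5429209.50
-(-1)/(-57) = -1/57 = -0.02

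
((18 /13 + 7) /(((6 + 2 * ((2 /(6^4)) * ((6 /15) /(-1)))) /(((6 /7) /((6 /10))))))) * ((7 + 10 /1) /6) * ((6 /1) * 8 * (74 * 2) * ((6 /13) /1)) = 106626067200 /5748197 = 18549.48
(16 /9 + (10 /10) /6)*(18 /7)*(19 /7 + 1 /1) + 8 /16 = 267 /14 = 19.07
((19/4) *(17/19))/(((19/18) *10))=153/380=0.40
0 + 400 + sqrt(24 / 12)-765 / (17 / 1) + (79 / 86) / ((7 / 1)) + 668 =sqrt(2) + 615925 / 602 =1024.55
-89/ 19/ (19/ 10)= -890/ 361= -2.47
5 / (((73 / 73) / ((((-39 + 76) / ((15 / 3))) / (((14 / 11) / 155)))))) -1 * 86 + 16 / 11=680915 / 154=4421.53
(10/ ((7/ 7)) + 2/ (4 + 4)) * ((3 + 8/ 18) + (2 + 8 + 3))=1517/ 9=168.56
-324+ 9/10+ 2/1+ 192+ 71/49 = -62549/490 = -127.65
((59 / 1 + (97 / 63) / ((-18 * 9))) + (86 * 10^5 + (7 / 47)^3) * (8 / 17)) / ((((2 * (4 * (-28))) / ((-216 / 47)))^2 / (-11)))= -801930241943509261 / 42793943546144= -18739.34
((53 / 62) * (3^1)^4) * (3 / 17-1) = -30051 / 527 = -57.02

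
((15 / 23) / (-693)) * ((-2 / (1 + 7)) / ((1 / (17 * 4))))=85 / 5313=0.02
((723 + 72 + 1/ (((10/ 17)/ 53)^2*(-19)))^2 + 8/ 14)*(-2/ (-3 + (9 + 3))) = -3417276488207/ 113715000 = -30051.24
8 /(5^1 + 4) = 8 /9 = 0.89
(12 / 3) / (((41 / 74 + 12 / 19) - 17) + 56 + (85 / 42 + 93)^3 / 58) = 12083456448 / 44810382140065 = 0.00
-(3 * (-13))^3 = 59319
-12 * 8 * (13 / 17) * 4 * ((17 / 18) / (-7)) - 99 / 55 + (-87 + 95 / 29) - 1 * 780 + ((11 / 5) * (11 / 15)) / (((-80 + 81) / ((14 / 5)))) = -62528143 / 76125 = -821.39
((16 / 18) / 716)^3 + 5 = 20905310663 / 4181062131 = 5.00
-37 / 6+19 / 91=-3253 / 546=-5.96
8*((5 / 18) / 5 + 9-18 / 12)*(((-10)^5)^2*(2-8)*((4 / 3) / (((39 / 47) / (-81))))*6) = 36817920000000000 / 13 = 2832147692307692.31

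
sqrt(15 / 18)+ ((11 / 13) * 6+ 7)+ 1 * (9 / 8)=sqrt(30) / 6+ 1373 / 104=14.11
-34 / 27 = -1.26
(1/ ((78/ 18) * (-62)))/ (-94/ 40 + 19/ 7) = -70/ 6851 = -0.01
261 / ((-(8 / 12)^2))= -2349 / 4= -587.25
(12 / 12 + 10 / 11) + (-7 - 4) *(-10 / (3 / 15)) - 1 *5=6016 / 11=546.91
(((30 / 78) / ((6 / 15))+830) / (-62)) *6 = -64815 / 806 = -80.42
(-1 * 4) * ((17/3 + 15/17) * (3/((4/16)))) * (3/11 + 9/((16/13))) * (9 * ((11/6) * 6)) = -4013010/17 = -236059.41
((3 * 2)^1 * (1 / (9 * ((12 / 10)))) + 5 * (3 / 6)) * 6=55 / 3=18.33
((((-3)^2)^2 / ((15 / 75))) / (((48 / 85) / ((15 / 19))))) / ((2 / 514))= 44236125 / 304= 145513.57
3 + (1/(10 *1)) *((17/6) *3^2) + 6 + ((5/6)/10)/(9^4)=2273389/196830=11.55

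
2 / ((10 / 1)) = 1 / 5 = 0.20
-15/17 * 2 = -30/17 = -1.76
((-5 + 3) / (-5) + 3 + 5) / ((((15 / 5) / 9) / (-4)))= -504 / 5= -100.80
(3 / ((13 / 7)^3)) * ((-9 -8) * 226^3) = -201924777768 / 2197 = -91909320.79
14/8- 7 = -21/4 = -5.25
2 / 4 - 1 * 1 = -1 / 2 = -0.50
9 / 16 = 0.56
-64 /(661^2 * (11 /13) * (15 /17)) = -14144 /72091965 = -0.00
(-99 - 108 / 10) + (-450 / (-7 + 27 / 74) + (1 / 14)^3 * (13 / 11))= -41.98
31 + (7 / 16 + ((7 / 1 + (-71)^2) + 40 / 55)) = 894109 / 176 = 5080.16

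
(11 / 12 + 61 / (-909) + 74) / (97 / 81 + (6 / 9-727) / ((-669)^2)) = 17400724119 / 278019872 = 62.59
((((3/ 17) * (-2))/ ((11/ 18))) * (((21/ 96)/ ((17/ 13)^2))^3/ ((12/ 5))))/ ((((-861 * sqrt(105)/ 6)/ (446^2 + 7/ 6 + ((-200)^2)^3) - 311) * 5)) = 683312843526453470110549770049337537356017/ 2109445450937631106577406645315190232468748763136 - 4926416435956691940856926789 * sqrt(105)/ 2109445450937631106577406645315190232468748763136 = 0.00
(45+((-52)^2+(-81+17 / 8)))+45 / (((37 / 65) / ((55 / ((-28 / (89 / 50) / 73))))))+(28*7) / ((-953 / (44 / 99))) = -38892283630 / 2221443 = -17507.67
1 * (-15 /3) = -5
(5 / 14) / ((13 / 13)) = 0.36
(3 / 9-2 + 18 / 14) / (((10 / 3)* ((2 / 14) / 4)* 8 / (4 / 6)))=-0.27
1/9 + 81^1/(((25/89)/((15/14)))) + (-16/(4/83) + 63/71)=-22.04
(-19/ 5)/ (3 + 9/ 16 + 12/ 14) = -2128/ 2475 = -0.86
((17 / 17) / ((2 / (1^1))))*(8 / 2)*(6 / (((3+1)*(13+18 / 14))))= 21 / 100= 0.21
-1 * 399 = -399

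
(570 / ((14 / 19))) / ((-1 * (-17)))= 5415 / 119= 45.50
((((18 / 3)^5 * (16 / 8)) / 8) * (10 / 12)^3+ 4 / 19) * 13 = 277927 / 19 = 14627.74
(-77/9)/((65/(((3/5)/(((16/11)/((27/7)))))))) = -0.21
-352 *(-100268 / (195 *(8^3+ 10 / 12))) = 70588672 / 200005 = 352.93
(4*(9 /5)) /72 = 1 /10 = 0.10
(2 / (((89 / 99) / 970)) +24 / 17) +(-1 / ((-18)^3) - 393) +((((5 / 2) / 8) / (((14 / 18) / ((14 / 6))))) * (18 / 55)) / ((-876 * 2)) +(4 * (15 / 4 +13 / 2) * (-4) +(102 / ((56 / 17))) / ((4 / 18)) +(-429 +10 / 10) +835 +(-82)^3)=-217924362048499151 / 396789357888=-549219.27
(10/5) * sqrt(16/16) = 2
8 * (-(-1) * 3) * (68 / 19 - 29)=-11592 / 19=-610.11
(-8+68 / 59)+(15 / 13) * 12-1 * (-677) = 524627 / 767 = 684.00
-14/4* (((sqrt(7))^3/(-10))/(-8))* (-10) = 49* sqrt(7)/16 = 8.10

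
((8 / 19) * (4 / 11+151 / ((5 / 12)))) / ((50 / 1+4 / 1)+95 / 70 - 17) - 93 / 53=2.23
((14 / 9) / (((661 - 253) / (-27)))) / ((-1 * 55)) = 7 / 3740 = 0.00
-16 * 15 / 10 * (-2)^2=-96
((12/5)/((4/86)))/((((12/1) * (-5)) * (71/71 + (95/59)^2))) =-149683/625300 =-0.24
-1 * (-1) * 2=2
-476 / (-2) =238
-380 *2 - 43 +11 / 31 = -24882 / 31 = -802.65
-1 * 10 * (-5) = 50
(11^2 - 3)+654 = 772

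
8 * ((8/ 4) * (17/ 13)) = 272/ 13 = 20.92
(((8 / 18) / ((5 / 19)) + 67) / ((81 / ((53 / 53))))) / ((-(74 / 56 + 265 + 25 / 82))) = -3548468 / 1115687115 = -0.00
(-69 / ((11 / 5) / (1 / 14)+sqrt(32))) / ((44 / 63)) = -152145 / 45832+108675* sqrt(2) / 252076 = -2.71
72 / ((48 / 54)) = 81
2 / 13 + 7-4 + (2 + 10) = 197 / 13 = 15.15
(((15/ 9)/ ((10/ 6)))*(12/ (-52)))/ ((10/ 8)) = -12/ 65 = -0.18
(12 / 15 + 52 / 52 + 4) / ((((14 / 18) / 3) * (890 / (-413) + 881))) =46197 / 1814815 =0.03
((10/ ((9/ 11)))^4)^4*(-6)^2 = 1837989194542886440000000000000000/ 205891132094649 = 8926995426388520948.48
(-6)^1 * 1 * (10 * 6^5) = -466560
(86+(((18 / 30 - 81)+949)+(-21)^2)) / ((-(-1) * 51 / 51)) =6978 / 5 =1395.60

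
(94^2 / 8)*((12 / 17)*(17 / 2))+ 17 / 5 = 33152 / 5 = 6630.40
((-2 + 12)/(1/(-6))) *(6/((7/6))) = -2160/7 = -308.57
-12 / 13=-0.92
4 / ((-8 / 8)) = -4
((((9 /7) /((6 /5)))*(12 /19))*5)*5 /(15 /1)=150 /133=1.13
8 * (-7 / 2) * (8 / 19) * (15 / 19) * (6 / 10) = -2016 / 361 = -5.58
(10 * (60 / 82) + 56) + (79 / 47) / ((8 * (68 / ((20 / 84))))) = 1393881283 / 22014048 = 63.32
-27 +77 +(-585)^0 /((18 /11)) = 911 /18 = 50.61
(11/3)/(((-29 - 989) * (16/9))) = -33/16288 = -0.00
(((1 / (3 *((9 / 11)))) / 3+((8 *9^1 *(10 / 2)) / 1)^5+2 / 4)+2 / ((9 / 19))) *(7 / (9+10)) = 2227701221054.42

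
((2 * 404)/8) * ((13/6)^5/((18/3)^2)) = 37500593/279936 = 133.96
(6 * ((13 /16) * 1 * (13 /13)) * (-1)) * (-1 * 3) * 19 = 2223 /8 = 277.88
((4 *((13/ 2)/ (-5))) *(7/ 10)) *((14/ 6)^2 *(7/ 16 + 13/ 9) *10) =-1208389/ 3240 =-372.96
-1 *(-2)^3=8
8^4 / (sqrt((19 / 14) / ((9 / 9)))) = 4096* sqrt(266) / 19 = 3515.99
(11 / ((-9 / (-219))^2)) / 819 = 58619 / 7371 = 7.95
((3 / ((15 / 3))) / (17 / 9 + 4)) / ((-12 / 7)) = -63 / 1060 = -0.06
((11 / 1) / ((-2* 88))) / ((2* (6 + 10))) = -1 / 512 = -0.00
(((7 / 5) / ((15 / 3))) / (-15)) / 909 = -7 / 340875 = -0.00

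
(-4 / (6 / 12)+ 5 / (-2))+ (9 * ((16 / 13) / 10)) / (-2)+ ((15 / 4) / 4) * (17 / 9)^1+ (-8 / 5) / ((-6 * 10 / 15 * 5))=-9.20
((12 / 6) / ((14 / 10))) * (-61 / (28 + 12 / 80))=-12200 / 3941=-3.10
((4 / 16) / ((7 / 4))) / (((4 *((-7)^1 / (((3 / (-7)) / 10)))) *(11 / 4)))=3 / 37730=0.00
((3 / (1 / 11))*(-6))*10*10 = -19800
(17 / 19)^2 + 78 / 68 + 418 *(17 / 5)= 87338569 / 61370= 1423.15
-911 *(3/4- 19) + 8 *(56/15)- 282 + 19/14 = 6877489/420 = 16374.97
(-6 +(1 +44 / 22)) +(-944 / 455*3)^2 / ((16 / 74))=36472461 / 207025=176.17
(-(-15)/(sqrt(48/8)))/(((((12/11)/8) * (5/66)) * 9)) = 242 * sqrt(6)/9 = 65.86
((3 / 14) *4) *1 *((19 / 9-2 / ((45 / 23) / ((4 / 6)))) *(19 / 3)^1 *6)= 14668 / 315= 46.57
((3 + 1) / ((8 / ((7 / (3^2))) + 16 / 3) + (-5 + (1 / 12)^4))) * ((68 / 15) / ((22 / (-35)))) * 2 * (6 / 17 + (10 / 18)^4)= -10033393664 / 4120116759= -2.44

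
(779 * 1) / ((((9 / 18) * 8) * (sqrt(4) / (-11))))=-8569 / 8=-1071.12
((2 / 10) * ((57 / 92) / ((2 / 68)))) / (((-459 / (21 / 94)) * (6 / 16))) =-266 / 48645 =-0.01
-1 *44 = -44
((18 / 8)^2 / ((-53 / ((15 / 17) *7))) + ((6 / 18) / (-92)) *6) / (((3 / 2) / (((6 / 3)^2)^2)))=-405646 / 62169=-6.52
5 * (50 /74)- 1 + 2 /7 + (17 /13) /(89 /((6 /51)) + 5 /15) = 40759188 /15289547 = 2.67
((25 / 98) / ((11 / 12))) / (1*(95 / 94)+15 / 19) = 53580 / 346577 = 0.15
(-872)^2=760384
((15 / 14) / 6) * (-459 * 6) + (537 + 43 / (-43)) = 619 / 14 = 44.21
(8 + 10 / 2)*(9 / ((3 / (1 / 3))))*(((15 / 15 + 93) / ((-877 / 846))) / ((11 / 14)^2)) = -1909.47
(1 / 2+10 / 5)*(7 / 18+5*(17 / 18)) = 115 / 9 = 12.78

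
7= 7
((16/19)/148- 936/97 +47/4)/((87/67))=1.62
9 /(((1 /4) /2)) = 72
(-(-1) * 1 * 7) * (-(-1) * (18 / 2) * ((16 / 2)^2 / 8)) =504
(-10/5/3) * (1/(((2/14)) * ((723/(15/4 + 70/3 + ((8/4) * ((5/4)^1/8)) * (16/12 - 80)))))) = -35/2169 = -0.02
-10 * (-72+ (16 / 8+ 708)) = -6380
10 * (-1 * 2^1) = -20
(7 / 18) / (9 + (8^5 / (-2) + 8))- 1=-294613 / 294606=-1.00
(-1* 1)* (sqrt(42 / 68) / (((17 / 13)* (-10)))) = 13* sqrt(714) / 5780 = 0.06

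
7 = 7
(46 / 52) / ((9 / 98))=1127 / 117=9.63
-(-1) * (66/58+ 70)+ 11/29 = 2074/29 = 71.52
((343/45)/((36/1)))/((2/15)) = 343/216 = 1.59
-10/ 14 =-5/ 7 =-0.71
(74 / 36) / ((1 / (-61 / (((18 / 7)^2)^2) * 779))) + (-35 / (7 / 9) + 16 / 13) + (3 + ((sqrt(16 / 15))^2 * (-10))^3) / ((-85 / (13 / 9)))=-4713130701707 / 2087972640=-2257.28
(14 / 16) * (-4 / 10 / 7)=-0.05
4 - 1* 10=-6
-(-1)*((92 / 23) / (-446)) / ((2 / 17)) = -17 / 223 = -0.08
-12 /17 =-0.71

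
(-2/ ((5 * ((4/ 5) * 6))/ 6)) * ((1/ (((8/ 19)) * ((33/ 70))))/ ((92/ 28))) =-4655/ 6072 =-0.77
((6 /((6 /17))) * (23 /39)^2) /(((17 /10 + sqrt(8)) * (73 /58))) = -88670980 /56737863 + 104318800 * sqrt(2) /56737863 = 1.04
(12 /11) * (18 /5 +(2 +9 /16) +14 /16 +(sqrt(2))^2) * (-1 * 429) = -84591 /20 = -4229.55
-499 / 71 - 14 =-1493 / 71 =-21.03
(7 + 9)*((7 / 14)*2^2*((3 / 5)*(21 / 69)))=672 / 115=5.84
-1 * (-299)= 299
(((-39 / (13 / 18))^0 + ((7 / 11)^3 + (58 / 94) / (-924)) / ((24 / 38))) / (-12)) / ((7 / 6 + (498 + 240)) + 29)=-88719901 / 581263629408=-0.00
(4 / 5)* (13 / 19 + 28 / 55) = 4988 / 5225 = 0.95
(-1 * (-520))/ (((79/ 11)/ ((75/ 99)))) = 13000/ 237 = 54.85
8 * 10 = 80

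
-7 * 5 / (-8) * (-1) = -35 / 8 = -4.38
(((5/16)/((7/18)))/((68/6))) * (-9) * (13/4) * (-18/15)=9477/3808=2.49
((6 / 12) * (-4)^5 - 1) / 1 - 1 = -514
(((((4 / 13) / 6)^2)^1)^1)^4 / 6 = 128 / 16056027781443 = 0.00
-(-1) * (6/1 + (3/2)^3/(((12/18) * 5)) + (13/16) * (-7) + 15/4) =203/40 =5.08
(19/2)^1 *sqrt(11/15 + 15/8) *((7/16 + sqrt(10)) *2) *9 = 399 *sqrt(9390)/320 + 57 *sqrt(939)/2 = 994.15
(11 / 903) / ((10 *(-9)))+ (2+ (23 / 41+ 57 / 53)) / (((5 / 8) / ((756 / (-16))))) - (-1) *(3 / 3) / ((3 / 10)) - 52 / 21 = -48398635547 / 176599710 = -274.06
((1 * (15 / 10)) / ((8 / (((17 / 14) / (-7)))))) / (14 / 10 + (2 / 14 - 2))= 255 / 3584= 0.07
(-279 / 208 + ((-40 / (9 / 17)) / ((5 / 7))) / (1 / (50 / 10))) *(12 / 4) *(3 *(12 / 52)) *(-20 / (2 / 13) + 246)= -86355417 / 676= -127744.70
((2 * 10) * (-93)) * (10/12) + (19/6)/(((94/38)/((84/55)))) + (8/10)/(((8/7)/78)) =-772111/517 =-1493.44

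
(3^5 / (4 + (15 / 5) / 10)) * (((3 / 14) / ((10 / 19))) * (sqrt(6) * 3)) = 41553 * sqrt(6) / 602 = 169.08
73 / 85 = 0.86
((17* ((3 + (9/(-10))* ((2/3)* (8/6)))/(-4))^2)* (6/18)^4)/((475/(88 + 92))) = 2057/85500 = 0.02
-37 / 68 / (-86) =0.01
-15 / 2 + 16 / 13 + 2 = -4.27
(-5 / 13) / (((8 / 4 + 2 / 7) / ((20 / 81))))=-175 / 4212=-0.04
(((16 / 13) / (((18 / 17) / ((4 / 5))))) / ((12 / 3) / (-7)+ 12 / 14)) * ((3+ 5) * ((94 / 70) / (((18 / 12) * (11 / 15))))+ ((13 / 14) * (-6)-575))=-11954944 / 6435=-1857.80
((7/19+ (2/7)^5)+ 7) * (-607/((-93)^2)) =-1428627916/2761911117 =-0.52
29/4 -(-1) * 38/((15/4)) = 1043/60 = 17.38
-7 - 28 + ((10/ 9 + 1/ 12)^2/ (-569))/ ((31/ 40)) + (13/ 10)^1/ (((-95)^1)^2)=-2256745549004/ 64472749875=-35.00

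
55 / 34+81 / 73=6769 / 2482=2.73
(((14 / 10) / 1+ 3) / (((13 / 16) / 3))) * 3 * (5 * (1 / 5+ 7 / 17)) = 12672 / 85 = 149.08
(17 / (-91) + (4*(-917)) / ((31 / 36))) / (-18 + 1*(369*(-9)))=12016895 / 9419319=1.28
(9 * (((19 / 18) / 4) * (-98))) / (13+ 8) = -133 / 12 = -11.08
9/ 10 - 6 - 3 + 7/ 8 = -7.22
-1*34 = -34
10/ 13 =0.77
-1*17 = -17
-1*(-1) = 1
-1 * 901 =-901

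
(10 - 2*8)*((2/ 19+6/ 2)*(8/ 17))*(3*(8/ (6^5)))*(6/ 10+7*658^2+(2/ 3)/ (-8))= -82015.44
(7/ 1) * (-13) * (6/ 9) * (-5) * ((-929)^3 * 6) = -1459212461980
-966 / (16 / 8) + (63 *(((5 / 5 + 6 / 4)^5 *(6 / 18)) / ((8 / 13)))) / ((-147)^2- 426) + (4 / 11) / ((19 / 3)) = -182392286585 / 377791744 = -482.79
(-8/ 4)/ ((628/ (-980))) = 490/ 157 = 3.12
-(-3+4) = -1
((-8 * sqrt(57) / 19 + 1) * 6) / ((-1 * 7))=-6 / 7 + 48 * sqrt(57) / 133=1.87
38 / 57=2 / 3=0.67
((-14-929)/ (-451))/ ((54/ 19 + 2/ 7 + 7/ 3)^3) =1460987577/ 113805794729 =0.01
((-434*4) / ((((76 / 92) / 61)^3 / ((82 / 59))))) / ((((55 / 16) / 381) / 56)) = -134205270468047407104 / 22257455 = -6029677268494.87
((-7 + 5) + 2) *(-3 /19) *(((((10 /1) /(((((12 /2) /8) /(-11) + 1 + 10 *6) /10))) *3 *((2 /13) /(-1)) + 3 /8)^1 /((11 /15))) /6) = 0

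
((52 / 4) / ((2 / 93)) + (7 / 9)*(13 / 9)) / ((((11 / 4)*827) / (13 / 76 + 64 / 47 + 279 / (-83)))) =-0.49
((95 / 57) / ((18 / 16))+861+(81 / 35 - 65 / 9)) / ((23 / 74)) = 2759.15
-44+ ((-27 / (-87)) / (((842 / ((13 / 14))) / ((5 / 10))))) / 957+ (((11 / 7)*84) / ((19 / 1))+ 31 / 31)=-149399578819 / 4143929944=-36.05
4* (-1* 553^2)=-1223236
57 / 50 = 1.14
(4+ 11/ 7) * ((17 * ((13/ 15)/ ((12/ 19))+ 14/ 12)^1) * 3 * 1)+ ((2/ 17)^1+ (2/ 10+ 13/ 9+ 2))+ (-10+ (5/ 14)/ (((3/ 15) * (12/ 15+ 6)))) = 1532455/ 2142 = 715.43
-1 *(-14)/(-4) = -7/2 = -3.50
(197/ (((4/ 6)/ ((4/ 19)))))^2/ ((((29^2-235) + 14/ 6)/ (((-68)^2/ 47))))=19380904128/ 30964775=625.90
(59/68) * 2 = 59/34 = 1.74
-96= -96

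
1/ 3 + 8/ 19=43/ 57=0.75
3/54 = 1/18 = 0.06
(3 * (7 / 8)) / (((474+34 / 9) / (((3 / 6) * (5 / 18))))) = 21 / 27520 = 0.00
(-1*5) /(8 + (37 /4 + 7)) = -20 /97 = -0.21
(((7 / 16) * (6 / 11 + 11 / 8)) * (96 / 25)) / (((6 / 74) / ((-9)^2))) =3545451 / 1100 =3223.14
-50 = -50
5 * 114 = 570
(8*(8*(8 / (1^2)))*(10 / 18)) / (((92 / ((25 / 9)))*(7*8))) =0.15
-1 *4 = -4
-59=-59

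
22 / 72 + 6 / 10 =163 / 180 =0.91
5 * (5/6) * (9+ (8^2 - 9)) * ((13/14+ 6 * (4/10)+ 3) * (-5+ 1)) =-141760/21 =-6750.48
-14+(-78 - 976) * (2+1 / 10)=-11137 / 5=-2227.40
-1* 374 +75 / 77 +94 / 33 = -85511 / 231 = -370.18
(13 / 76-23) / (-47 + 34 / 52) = 0.49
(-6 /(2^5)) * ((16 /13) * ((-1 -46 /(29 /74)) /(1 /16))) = 164784 /377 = 437.09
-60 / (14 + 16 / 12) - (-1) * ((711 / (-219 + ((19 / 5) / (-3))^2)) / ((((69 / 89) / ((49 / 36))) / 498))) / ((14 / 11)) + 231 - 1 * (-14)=-9025489705 / 4500088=-2005.63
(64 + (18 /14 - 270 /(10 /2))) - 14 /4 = 109 /14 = 7.79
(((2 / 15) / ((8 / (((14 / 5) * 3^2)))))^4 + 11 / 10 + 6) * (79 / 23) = 3520988999 / 143750000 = 24.49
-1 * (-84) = 84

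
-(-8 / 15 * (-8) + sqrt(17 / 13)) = -64 / 15 -sqrt(221) / 13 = -5.41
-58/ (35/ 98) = -812/ 5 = -162.40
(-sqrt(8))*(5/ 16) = -5*sqrt(2)/ 8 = -0.88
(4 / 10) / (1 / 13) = 26 / 5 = 5.20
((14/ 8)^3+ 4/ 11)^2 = 16232841/ 495616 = 32.75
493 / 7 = 70.43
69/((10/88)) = 3036/5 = 607.20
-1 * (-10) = 10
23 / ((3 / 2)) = 46 / 3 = 15.33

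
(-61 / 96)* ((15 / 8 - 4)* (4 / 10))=0.54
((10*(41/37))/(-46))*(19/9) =-3895/7659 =-0.51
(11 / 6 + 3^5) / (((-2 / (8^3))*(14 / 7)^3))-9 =-23531 / 3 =-7843.67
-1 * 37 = -37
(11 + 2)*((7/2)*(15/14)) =195/4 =48.75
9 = 9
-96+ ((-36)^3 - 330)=-47082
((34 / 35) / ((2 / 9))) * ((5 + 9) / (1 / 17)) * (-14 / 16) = -18207 / 20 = -910.35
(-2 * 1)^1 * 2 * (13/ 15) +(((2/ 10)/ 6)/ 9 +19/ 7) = -0.75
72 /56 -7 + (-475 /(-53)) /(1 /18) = 57730 /371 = 155.61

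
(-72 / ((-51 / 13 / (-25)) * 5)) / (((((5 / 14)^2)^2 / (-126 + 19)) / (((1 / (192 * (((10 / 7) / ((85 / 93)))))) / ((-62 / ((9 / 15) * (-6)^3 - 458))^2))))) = 50449971083057 / 279290625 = 180636.11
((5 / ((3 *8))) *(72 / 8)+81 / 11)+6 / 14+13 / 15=97333 / 9240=10.53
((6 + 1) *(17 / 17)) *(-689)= -4823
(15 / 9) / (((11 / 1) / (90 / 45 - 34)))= -160 / 33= -4.85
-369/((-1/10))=3690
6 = 6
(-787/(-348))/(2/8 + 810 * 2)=787/563847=0.00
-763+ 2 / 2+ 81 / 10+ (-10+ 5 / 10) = -3817 / 5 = -763.40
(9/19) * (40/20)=18/19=0.95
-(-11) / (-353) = -0.03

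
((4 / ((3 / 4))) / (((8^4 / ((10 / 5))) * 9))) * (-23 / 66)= -23 / 228096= -0.00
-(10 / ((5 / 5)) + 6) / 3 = -16 / 3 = -5.33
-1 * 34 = -34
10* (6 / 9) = 6.67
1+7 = 8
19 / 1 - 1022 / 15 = -737 / 15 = -49.13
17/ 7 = 2.43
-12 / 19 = -0.63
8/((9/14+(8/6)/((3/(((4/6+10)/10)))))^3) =54010152000/9407293631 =5.74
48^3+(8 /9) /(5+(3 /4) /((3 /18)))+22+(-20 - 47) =18903553 /171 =110547.09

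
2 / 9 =0.22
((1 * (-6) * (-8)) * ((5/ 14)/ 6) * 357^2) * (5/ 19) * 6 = 10924200/ 19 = 574957.89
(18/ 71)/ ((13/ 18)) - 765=-705771/ 923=-764.65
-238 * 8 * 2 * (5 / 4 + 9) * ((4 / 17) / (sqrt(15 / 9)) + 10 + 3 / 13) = -5191256 / 13 - 9184 * sqrt(15) / 5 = -406441.28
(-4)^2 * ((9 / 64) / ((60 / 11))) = 33 / 80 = 0.41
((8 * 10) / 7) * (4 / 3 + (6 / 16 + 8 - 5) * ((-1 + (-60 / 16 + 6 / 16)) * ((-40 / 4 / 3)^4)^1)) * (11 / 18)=-2404490 / 189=-12722.17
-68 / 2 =-34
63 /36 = 7 /4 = 1.75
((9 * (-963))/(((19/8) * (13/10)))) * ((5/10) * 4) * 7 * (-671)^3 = 2932610463145440/247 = 11872916854839.84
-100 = -100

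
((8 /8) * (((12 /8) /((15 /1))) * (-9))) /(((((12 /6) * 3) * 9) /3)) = -1 /20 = -0.05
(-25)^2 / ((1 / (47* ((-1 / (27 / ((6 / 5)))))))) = -11750 / 9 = -1305.56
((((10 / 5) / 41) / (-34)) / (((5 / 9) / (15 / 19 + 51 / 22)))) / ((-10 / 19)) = 11691 / 766700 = 0.02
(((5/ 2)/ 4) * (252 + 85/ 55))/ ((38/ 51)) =711195/ 3344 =212.68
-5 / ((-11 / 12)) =60 / 11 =5.45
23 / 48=0.48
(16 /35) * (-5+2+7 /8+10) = 3.60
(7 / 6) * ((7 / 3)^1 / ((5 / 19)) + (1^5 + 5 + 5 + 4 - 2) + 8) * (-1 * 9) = -1568 / 5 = -313.60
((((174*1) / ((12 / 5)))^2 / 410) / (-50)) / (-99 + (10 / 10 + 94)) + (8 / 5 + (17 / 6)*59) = 6645179 / 39360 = 168.83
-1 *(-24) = 24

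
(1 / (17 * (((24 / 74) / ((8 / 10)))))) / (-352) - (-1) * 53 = 4757243 / 89760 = 53.00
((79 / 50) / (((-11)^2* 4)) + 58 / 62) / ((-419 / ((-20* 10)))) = 704249 / 1571669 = 0.45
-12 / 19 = -0.63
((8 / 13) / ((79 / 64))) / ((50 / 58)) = 14848 / 25675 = 0.58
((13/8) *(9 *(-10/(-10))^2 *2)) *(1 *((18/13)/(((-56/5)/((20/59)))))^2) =455625/8869588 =0.05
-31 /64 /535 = -31 /34240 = -0.00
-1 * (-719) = 719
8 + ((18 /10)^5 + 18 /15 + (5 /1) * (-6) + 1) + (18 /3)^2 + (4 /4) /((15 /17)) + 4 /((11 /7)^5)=55330751497 /1509853125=36.65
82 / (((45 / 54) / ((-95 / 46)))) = -4674 / 23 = -203.22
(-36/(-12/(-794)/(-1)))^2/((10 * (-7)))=-2836962/35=-81056.06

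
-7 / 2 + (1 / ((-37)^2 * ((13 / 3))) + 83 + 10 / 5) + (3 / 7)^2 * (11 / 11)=142465279 / 1744106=81.68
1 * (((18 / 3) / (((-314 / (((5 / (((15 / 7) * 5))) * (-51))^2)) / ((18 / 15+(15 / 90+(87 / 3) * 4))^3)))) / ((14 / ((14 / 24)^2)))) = -4327031312838647 / 10173600000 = -425319.58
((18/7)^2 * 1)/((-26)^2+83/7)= 36/3745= 0.01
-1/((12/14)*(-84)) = 1/72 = 0.01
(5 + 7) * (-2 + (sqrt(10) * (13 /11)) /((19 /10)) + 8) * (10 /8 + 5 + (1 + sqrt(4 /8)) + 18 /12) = 6 * (65 * sqrt(10) + 627) * (2 * sqrt(2) + 35) /209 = 904.13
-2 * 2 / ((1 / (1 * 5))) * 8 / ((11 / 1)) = -160 / 11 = -14.55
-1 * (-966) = 966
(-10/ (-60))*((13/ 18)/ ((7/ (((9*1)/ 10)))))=13/ 840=0.02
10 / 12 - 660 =-3955 / 6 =-659.17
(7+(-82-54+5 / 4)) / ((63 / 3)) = -73 / 12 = -6.08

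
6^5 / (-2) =-3888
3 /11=0.27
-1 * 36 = -36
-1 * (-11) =11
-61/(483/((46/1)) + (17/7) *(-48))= 854/1485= 0.58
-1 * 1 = -1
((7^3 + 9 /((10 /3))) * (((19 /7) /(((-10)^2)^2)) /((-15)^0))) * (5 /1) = 65683 /140000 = 0.47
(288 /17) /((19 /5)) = 1440 /323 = 4.46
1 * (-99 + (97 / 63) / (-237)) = -1478266 / 14931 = -99.01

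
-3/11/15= -0.02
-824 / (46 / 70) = -28840 / 23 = -1253.91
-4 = -4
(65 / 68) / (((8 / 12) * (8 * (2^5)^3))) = 195 / 35651584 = 0.00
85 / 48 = 1.77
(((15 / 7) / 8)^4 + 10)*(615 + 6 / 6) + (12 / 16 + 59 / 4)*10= 6318.17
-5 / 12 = -0.42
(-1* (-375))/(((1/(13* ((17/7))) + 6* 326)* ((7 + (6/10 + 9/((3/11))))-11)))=414375/63977884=0.01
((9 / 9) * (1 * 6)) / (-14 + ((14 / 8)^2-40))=-96 / 815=-0.12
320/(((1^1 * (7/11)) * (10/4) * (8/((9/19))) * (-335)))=-1584/44555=-0.04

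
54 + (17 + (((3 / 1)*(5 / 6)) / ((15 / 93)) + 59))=291 / 2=145.50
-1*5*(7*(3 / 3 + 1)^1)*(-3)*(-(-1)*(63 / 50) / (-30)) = -441 / 50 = -8.82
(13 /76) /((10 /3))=39 /760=0.05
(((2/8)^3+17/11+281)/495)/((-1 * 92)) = -198923/32060160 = -0.01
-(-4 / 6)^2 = -4 / 9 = -0.44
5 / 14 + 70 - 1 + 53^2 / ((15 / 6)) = 83507 / 70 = 1192.96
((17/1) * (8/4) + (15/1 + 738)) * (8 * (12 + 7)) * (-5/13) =-598120/13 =-46009.23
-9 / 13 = -0.69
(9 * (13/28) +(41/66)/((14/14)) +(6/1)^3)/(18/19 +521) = 3876361/9163308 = 0.42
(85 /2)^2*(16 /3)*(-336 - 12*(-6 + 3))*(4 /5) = -2312000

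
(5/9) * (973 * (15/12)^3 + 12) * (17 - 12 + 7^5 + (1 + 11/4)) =13720867265/768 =17865712.58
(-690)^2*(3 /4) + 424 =357499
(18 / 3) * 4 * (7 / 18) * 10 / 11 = 280 / 33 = 8.48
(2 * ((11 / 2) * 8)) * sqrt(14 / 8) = 44 * sqrt(7) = 116.41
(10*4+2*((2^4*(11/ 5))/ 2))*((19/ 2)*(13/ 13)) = 3572/ 5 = 714.40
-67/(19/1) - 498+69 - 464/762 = -3135466/7239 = -433.14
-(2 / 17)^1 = -2 / 17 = -0.12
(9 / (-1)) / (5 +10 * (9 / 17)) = -153 / 175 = -0.87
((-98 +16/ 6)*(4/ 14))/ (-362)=286/ 3801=0.08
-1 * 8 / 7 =-8 / 7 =-1.14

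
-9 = -9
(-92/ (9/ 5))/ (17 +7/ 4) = -368/ 135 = -2.73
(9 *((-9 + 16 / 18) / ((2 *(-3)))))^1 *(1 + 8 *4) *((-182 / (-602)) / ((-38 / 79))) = -824681 / 3268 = -252.35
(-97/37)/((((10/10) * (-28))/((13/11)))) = 1261/11396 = 0.11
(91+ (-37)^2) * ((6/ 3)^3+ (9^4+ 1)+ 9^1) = 9605340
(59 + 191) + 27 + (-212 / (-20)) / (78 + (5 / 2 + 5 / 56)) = 6253473 / 22565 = 277.13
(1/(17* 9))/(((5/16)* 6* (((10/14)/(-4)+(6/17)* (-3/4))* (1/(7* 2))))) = -3136/28485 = -0.11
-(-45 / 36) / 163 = 5 / 652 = 0.01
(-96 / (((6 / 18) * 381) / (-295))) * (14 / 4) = 99120 / 127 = 780.47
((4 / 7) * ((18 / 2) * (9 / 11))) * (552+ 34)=189864 / 77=2465.77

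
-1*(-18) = 18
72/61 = 1.18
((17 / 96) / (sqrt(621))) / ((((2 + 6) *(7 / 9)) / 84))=17 *sqrt(69) / 1472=0.10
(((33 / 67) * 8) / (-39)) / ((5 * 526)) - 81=-92774609 / 1145365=-81.00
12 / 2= 6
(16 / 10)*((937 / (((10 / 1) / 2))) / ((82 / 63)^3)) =234294039 / 1723025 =135.98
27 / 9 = 3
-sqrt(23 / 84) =-sqrt(483) / 42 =-0.52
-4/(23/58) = -232/23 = -10.09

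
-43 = -43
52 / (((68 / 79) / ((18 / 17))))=63.97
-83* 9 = -747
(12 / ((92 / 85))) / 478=255 / 10994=0.02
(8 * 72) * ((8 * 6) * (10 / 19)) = 276480 / 19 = 14551.58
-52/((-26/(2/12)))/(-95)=-1/285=-0.00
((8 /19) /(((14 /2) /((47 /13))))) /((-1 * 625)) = -376 /1080625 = -0.00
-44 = -44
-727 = -727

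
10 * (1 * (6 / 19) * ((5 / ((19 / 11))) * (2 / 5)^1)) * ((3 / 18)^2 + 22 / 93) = 32450 / 33573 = 0.97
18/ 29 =0.62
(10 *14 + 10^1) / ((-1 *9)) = -50 / 3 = -16.67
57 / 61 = 0.93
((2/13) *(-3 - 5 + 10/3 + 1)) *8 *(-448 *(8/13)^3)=40370176/85683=471.16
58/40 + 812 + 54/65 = 211713/260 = 814.28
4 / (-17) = -4 / 17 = -0.24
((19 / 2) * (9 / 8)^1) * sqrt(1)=10.69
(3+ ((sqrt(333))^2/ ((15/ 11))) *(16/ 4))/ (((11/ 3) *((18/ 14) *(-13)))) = -11431/ 715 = -15.99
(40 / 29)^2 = 1.90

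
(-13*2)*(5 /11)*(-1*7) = 910 /11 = 82.73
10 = 10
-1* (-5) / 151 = 5 / 151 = 0.03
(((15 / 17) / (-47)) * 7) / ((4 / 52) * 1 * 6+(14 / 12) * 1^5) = -8190 / 101473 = -0.08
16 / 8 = 2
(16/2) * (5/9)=40/9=4.44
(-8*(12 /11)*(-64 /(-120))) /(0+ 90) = -128 /2475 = -0.05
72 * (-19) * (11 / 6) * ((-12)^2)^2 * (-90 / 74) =2340264960 / 37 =63250404.32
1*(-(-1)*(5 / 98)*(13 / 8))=65 / 784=0.08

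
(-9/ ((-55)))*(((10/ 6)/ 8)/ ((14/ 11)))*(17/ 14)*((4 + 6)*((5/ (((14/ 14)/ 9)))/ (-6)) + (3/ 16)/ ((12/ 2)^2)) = -34969/ 14336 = -2.44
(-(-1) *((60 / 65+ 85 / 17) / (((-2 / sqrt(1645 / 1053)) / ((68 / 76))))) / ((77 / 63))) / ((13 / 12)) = -714 *sqrt(21385) / 41743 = -2.50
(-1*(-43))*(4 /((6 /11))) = 946 /3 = 315.33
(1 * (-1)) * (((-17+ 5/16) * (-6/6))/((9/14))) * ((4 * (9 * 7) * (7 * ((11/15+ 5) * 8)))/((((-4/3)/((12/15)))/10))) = 63007728/5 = 12601545.60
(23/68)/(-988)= -23/67184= -0.00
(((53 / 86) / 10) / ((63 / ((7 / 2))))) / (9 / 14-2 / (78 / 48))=-4823 / 828180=-0.01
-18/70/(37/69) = -621/1295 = -0.48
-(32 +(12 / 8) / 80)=-5123 / 160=-32.02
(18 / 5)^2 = 324 / 25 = 12.96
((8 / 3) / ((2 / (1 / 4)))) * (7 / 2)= 7 / 6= 1.17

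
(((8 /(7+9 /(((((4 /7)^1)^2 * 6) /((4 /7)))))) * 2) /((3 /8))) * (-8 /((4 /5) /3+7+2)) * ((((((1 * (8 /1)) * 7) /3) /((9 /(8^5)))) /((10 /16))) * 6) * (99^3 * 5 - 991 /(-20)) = -12113785438463.51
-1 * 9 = -9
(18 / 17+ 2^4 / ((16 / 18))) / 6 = 54 / 17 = 3.18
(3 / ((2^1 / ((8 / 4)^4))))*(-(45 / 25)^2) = -1944 / 25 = -77.76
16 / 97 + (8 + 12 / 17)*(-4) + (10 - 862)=-1462100 / 1649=-886.66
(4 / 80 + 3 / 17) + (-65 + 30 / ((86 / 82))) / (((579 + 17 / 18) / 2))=15407929 / 152618180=0.10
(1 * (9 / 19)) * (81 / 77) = 729 / 1463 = 0.50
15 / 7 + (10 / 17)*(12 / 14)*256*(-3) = -45825 / 119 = -385.08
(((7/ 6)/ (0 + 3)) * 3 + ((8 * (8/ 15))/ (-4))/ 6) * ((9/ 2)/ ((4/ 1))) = 89/ 80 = 1.11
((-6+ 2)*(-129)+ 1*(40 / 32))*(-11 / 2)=-2844.88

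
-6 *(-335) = 2010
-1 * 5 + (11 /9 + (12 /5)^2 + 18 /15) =716 /225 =3.18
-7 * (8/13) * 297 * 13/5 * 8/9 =-14784/5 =-2956.80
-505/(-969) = 505/969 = 0.52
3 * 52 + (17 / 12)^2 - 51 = 15409 / 144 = 107.01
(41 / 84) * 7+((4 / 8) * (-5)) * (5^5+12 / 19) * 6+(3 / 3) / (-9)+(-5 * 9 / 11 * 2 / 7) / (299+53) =-108642051667 / 2317392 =-46881.17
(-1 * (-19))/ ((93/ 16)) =304/ 93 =3.27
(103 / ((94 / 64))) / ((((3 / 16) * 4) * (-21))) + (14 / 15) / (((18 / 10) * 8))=-155905 / 35532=-4.39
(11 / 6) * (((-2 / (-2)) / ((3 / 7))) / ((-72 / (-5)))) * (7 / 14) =385 / 2592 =0.15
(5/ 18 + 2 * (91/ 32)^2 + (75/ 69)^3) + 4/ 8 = 18.24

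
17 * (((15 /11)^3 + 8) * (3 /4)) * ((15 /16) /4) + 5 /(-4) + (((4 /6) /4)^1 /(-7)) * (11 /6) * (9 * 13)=59930413 /2385152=25.13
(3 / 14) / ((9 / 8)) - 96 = -2012 / 21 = -95.81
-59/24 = -2.46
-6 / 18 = -1 / 3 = -0.33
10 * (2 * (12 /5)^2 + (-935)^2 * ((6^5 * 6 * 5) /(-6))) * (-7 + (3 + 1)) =5098480198272 /5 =1019696039654.40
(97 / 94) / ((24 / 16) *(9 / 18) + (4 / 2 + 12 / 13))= 2522 / 8977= 0.28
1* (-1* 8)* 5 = -40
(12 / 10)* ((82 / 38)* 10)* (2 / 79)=984 / 1501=0.66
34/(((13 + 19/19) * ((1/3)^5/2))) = 8262/7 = 1180.29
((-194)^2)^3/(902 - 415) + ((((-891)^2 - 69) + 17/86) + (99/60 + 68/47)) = 2154814245999648381/19684540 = 109467340664.28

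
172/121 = 1.42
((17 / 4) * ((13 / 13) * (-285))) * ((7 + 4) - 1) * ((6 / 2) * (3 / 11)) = -9910.23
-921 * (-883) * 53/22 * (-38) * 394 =-322660666194/11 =-29332787835.82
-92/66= -46/33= -1.39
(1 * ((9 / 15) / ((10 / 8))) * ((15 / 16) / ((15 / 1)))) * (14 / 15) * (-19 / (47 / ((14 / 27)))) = -931 / 158625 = -0.01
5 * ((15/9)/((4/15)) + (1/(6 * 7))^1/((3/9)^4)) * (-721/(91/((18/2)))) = -1061415/364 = -2915.98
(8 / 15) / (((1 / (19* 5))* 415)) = 152 / 1245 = 0.12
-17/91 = -0.19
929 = 929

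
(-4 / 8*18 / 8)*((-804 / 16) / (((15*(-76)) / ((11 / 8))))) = -6633 / 97280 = -0.07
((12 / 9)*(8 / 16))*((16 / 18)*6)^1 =32 / 9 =3.56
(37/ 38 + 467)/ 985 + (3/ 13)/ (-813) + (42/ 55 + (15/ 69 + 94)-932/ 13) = 158560153197/ 6672414034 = 23.76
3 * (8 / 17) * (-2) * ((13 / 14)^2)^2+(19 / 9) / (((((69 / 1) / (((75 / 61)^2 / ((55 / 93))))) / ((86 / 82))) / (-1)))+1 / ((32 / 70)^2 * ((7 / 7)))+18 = 20.60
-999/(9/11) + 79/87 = -106148/87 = -1220.09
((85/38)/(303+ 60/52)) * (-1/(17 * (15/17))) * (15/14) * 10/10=-1105/2103528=-0.00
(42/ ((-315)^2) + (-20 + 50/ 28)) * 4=-344242/ 4725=-72.86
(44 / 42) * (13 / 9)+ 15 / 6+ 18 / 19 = 35627 / 7182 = 4.96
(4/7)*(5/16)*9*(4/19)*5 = 225/133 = 1.69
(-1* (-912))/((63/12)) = 1216/7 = 173.71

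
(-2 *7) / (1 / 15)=-210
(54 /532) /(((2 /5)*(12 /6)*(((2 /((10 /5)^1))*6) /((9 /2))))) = 405 /4256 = 0.10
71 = 71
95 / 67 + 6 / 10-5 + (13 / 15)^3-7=-2110001 / 226125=-9.33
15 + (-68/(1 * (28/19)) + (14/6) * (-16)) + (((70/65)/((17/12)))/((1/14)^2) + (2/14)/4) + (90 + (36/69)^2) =1677584023/9820356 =170.83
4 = 4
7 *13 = 91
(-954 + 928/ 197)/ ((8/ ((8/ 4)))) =-93505/ 394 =-237.32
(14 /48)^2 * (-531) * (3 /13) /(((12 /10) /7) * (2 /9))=-910665 /3328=-273.64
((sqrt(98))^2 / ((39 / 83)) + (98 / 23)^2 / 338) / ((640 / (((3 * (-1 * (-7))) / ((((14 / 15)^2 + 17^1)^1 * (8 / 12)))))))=13218642045 / 23006810944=0.57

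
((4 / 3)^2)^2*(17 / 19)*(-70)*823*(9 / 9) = -250718720 / 1539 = -162910.15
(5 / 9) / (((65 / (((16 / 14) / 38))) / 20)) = 0.01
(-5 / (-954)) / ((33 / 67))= 335 / 31482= 0.01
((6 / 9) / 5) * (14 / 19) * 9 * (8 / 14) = 0.51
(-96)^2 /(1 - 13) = -768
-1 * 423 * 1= -423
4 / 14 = 2 / 7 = 0.29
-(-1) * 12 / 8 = 3 / 2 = 1.50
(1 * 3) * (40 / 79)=120 / 79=1.52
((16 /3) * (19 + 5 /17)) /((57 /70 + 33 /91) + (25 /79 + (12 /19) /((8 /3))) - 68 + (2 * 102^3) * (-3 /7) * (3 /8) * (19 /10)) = -358414784 /2257590999945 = -0.00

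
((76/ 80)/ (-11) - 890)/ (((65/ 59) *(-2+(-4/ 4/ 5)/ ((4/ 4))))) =888717/ 2420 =367.24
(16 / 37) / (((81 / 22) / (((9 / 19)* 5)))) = 1760 / 6327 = 0.28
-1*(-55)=55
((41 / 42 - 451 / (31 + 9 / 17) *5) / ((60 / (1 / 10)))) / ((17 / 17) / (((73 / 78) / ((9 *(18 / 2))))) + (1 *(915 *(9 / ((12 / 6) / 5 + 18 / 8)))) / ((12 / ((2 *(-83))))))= 3072167843 / 1120994242905600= 0.00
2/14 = 1/7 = 0.14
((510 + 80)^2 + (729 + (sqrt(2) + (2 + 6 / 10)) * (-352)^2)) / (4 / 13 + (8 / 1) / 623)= 22806784 * sqrt(2) / 59 + 27171310803 / 12980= 2639993.58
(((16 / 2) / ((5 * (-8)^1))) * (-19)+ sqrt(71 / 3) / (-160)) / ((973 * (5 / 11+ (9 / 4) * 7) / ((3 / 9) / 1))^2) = 36784 / 21657945375045 - 121 * sqrt(213) / 129947672250270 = 0.00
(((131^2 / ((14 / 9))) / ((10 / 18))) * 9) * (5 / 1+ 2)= 12510369 / 10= 1251036.90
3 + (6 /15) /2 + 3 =6.20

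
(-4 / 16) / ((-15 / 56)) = 14 / 15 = 0.93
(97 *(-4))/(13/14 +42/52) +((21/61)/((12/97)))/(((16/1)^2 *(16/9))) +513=22860307921/78954496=289.54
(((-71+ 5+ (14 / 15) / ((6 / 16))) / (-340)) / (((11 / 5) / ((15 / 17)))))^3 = 2918076589 / 6939454537224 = 0.00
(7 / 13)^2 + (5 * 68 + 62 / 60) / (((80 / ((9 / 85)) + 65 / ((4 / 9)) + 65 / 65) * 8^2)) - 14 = -12043583603 / 878827040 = -13.70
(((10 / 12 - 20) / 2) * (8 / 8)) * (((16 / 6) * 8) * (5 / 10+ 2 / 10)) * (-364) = 468832 / 9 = 52092.44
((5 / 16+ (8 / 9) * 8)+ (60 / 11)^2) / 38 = 647749 / 662112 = 0.98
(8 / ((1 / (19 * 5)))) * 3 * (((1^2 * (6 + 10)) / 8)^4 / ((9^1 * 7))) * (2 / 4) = 289.52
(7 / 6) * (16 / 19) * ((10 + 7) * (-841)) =-800632 / 57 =-14046.18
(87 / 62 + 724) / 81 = 44975 / 5022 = 8.96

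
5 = 5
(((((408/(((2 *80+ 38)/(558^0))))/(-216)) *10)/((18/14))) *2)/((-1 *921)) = 1190/7385499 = 0.00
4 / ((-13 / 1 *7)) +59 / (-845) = -673 / 5915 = -0.11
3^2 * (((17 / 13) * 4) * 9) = 423.69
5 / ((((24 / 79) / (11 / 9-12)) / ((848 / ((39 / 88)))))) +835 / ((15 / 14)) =-356581682 / 1053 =-338634.08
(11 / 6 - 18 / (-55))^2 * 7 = 3558583 / 108900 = 32.68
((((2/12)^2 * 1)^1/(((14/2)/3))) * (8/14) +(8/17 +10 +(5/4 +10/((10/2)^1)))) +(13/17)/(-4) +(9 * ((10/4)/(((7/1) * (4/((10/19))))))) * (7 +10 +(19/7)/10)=7916359/379848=20.84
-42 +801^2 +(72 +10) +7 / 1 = 641648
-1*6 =-6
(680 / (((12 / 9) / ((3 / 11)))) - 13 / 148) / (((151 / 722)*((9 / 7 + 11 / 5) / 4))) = 2859262595 / 3748877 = 762.70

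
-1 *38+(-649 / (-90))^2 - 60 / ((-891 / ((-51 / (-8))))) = 1285661 / 89100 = 14.43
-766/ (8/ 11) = -4213/ 4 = -1053.25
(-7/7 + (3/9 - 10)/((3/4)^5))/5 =-6085/729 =-8.35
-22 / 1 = -22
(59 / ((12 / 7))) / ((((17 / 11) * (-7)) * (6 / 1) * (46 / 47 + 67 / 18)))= -30503 / 270436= -0.11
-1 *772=-772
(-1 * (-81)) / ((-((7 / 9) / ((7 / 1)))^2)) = -6561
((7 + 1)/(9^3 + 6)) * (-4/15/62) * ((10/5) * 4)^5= -524288/341775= -1.53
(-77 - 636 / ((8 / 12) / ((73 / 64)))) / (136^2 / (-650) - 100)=12117625 / 1335936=9.07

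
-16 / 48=-1 / 3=-0.33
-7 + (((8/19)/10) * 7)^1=-637/95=-6.71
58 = 58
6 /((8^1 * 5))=3 /20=0.15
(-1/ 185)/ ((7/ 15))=-3/ 259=-0.01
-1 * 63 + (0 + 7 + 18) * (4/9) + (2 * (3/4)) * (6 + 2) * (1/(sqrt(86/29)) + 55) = 6 * sqrt(2494)/43 + 5473/9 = 615.08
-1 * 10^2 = -100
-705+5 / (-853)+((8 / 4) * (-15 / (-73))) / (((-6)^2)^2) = -9482397895 / 13450104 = -705.01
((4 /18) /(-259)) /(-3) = 2 /6993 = 0.00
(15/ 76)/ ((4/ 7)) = 105/ 304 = 0.35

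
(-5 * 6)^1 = -30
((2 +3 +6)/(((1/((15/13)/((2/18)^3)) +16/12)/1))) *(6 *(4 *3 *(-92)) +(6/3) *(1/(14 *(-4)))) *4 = -22309619805/102151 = -218398.45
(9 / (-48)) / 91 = -3 / 1456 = -0.00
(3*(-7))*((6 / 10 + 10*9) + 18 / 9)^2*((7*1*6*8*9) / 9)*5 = -1512587664 / 5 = -302517532.80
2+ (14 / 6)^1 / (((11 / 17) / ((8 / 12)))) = 436 / 99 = 4.40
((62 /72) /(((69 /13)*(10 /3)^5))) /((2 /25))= 3627 /736000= 0.00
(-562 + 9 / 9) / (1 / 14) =-7854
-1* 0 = 0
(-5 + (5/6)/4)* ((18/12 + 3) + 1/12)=-21.96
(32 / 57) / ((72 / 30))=40 / 171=0.23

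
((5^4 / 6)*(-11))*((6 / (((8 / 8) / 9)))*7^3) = -21223125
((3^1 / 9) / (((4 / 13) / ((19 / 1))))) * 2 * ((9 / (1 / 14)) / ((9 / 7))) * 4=48412 / 3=16137.33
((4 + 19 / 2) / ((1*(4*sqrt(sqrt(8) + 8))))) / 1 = 1.03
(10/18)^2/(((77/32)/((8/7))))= 6400/43659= 0.15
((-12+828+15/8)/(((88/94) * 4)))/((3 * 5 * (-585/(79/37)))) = -2699351/50793600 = -0.05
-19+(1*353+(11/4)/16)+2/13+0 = 278159/832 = 334.33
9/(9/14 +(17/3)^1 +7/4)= 1.12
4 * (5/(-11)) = -20/11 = -1.82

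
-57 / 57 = -1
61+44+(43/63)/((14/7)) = 13273/126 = 105.34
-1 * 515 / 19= -515 / 19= -27.11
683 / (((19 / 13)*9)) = 8879 / 171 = 51.92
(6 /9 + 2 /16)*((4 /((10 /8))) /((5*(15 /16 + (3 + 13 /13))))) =608 /5925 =0.10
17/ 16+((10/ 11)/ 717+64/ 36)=1075741/ 378576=2.84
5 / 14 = 0.36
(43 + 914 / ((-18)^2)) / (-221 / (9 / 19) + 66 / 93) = -230113 / 2339478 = -0.10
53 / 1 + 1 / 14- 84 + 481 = 6301 / 14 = 450.07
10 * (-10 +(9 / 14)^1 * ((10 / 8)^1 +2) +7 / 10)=-2019 / 28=-72.11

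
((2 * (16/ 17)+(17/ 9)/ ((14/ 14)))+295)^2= 2089586944/ 23409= 89264.25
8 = 8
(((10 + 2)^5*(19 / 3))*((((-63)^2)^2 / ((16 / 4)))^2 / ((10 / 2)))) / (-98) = -249411752379895392 / 5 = -49882350475979078.40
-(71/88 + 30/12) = -291/88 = -3.31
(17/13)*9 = 153/13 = 11.77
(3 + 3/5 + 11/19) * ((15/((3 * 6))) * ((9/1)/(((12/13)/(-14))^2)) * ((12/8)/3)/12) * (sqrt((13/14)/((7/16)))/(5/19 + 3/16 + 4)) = 98.33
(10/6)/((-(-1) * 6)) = 5/18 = 0.28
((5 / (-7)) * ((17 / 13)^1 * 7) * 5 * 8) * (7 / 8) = -2975 / 13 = -228.85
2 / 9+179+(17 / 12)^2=8699 / 48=181.23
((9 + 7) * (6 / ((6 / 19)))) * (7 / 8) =266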